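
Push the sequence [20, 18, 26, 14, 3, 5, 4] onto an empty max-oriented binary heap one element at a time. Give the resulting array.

Insert 20:
  append 20 at index 0 → [20] (no swap needed)
Insert 18:
  append 18 at index 1 → [20, 18] (no swap needed)
Insert 26:
  append 26 at index 2 → [20, 18, 26]
  26 > parent 20 at index 0, swap → [26, 18, 20]
Insert 14:
  append 14 at index 3 → [26, 18, 20, 14] (no swap needed)
Insert 3:
  append 3 at index 4 → [26, 18, 20, 14, 3] (no swap needed)
Insert 5:
  append 5 at index 5 → [26, 18, 20, 14, 3, 5] (no swap needed)
Insert 4:
  append 4 at index 6 → [26, 18, 20, 14, 3, 5, 4] (no swap needed)

[26, 18, 20, 14, 3, 5, 4]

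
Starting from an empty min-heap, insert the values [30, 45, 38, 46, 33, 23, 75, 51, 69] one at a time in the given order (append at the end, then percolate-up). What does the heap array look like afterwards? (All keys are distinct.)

Insert 30:
  append 30 at index 0 → [30] (no swap needed)
Insert 45:
  append 45 at index 1 → [30, 45] (no swap needed)
Insert 38:
  append 38 at index 2 → [30, 45, 38] (no swap needed)
Insert 46:
  append 46 at index 3 → [30, 45, 38, 46] (no swap needed)
Insert 33:
  append 33 at index 4 → [30, 45, 38, 46, 33]
  33 < parent 45 at index 1, swap → [30, 33, 38, 46, 45]
Insert 23:
  append 23 at index 5 → [30, 33, 38, 46, 45, 23]
  23 < parent 38 at index 2, swap → [30, 33, 23, 46, 45, 38]
  23 < parent 30 at index 0, swap → [23, 33, 30, 46, 45, 38]
Insert 75:
  append 75 at index 6 → [23, 33, 30, 46, 45, 38, 75] (no swap needed)
Insert 51:
  append 51 at index 7 → [23, 33, 30, 46, 45, 38, 75, 51] (no swap needed)
Insert 69:
  append 69 at index 8 → [23, 33, 30, 46, 45, 38, 75, 51, 69] (no swap needed)

[23, 33, 30, 46, 45, 38, 75, 51, 69]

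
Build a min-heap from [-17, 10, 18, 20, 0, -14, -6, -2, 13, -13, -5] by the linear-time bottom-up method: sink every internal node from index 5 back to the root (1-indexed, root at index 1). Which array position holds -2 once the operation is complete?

4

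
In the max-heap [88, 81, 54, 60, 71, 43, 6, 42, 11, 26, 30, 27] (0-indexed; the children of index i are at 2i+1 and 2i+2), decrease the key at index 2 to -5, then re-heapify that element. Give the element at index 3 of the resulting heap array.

set index 2 from 54 to -5 → [88, 81, -5, 60, 71, 43, 6, 42, 11, 26, 30, 27]
-5 vs larger child 43 at index 5, swap → [88, 81, 43, 60, 71, -5, 6, 42, 11, 26, 30, 27]
-5 vs only child 27 at index 11, swap → [88, 81, 43, 60, 71, 27, 6, 42, 11, 26, 30, -5]
resulting array: [88, 81, 43, 60, 71, 27, 6, 42, 11, 26, 30, -5]

60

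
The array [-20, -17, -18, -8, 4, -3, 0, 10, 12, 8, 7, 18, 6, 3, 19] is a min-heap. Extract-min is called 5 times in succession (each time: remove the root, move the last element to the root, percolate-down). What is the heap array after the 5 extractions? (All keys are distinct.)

[0, 3, 6, 10, 4, 7, 18, 19, 12, 8]

extract-min #1 returns -20:
  remove root -20; move last element 19 to root → [19, -17, -18, -8, 4, -3, 0, 10, 12, 8, 7, 18, 6, 3]
  19 vs smaller child -18 at index 2, swap → [-18, -17, 19, -8, 4, -3, 0, 10, 12, 8, 7, 18, 6, 3]
  19 vs smaller child -3 at index 5, swap → [-18, -17, -3, -8, 4, 19, 0, 10, 12, 8, 7, 18, 6, 3]
  19 vs smaller child 6 at index 12, swap → [-18, -17, -3, -8, 4, 6, 0, 10, 12, 8, 7, 18, 19, 3]
extract-min #2 returns -18:
  remove root -18; move last element 3 to root → [3, -17, -3, -8, 4, 6, 0, 10, 12, 8, 7, 18, 19]
  3 vs smaller child -17 at index 1, swap → [-17, 3, -3, -8, 4, 6, 0, 10, 12, 8, 7, 18, 19]
  3 vs smaller child -8 at index 3, swap → [-17, -8, -3, 3, 4, 6, 0, 10, 12, 8, 7, 18, 19]
extract-min #3 returns -17:
  remove root -17; move last element 19 to root → [19, -8, -3, 3, 4, 6, 0, 10, 12, 8, 7, 18]
  19 vs smaller child -8 at index 1, swap → [-8, 19, -3, 3, 4, 6, 0, 10, 12, 8, 7, 18]
  19 vs smaller child 3 at index 3, swap → [-8, 3, -3, 19, 4, 6, 0, 10, 12, 8, 7, 18]
  19 vs smaller child 10 at index 7, swap → [-8, 3, -3, 10, 4, 6, 0, 19, 12, 8, 7, 18]
extract-min #4 returns -8:
  remove root -8; move last element 18 to root → [18, 3, -3, 10, 4, 6, 0, 19, 12, 8, 7]
  18 vs smaller child -3 at index 2, swap → [-3, 3, 18, 10, 4, 6, 0, 19, 12, 8, 7]
  18 vs smaller child 0 at index 6, swap → [-3, 3, 0, 10, 4, 6, 18, 19, 12, 8, 7]
extract-min #5 returns -3:
  remove root -3; move last element 7 to root → [7, 3, 0, 10, 4, 6, 18, 19, 12, 8]
  7 vs smaller child 0 at index 2, swap → [0, 3, 7, 10, 4, 6, 18, 19, 12, 8]
  7 vs smaller child 6 at index 5, swap → [0, 3, 6, 10, 4, 7, 18, 19, 12, 8]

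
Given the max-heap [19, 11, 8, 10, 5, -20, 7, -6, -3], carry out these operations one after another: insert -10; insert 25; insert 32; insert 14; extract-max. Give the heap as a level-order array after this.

[25, 19, 14, 10, 11, 8, 7, -6, -3, -10, 5, -20]

insert -10:
  append -10 at index 9 → [19, 11, 8, 10, 5, -20, 7, -6, -3, -10] (no swap needed)
insert 25:
  append 25 at index 10 → [19, 11, 8, 10, 5, -20, 7, -6, -3, -10, 25]
  25 > parent 5 at index 4, swap → [19, 11, 8, 10, 25, -20, 7, -6, -3, -10, 5]
  25 > parent 11 at index 1, swap → [19, 25, 8, 10, 11, -20, 7, -6, -3, -10, 5]
  25 > parent 19 at index 0, swap → [25, 19, 8, 10, 11, -20, 7, -6, -3, -10, 5]
insert 32:
  append 32 at index 11 → [25, 19, 8, 10, 11, -20, 7, -6, -3, -10, 5, 32]
  32 > parent -20 at index 5, swap → [25, 19, 8, 10, 11, 32, 7, -6, -3, -10, 5, -20]
  32 > parent 8 at index 2, swap → [25, 19, 32, 10, 11, 8, 7, -6, -3, -10, 5, -20]
  32 > parent 25 at index 0, swap → [32, 19, 25, 10, 11, 8, 7, -6, -3, -10, 5, -20]
insert 14:
  append 14 at index 12 → [32, 19, 25, 10, 11, 8, 7, -6, -3, -10, 5, -20, 14]
  14 > parent 8 at index 5, swap → [32, 19, 25, 10, 11, 14, 7, -6, -3, -10, 5, -20, 8]
extract-max → returns 32:
  remove root 32; move last element 8 to root → [8, 19, 25, 10, 11, 14, 7, -6, -3, -10, 5, -20]
  8 vs larger child 25 at index 2, swap → [25, 19, 8, 10, 11, 14, 7, -6, -3, -10, 5, -20]
  8 vs larger child 14 at index 5, swap → [25, 19, 14, 10, 11, 8, 7, -6, -3, -10, 5, -20]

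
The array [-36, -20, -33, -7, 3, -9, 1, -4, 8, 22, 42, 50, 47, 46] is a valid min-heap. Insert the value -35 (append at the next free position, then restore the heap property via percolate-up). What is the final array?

[-36, -20, -35, -7, 3, -9, -33, -4, 8, 22, 42, 50, 47, 46, 1]

append -35 at index 14 → [-36, -20, -33, -7, 3, -9, 1, -4, 8, 22, 42, 50, 47, 46, -35]
-35 < parent 1 at index 6, swap → [-36, -20, -33, -7, 3, -9, -35, -4, 8, 22, 42, 50, 47, 46, 1]
-35 < parent -33 at index 2, swap → [-36, -20, -35, -7, 3, -9, -33, -4, 8, 22, 42, 50, 47, 46, 1]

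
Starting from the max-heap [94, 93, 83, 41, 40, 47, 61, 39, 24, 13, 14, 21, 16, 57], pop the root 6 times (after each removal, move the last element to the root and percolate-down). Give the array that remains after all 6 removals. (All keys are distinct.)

[41, 40, 21, 39, 24, 13, 16, 14]

extract-max #1 returns 94:
  remove root 94; move last element 57 to root → [57, 93, 83, 41, 40, 47, 61, 39, 24, 13, 14, 21, 16]
  57 vs larger child 93 at index 1, swap → [93, 57, 83, 41, 40, 47, 61, 39, 24, 13, 14, 21, 16]
extract-max #2 returns 93:
  remove root 93; move last element 16 to root → [16, 57, 83, 41, 40, 47, 61, 39, 24, 13, 14, 21]
  16 vs larger child 83 at index 2, swap → [83, 57, 16, 41, 40, 47, 61, 39, 24, 13, 14, 21]
  16 vs larger child 61 at index 6, swap → [83, 57, 61, 41, 40, 47, 16, 39, 24, 13, 14, 21]
extract-max #3 returns 83:
  remove root 83; move last element 21 to root → [21, 57, 61, 41, 40, 47, 16, 39, 24, 13, 14]
  21 vs larger child 61 at index 2, swap → [61, 57, 21, 41, 40, 47, 16, 39, 24, 13, 14]
  21 vs larger child 47 at index 5, swap → [61, 57, 47, 41, 40, 21, 16, 39, 24, 13, 14]
extract-max #4 returns 61:
  remove root 61; move last element 14 to root → [14, 57, 47, 41, 40, 21, 16, 39, 24, 13]
  14 vs larger child 57 at index 1, swap → [57, 14, 47, 41, 40, 21, 16, 39, 24, 13]
  14 vs larger child 41 at index 3, swap → [57, 41, 47, 14, 40, 21, 16, 39, 24, 13]
  14 vs larger child 39 at index 7, swap → [57, 41, 47, 39, 40, 21, 16, 14, 24, 13]
extract-max #5 returns 57:
  remove root 57; move last element 13 to root → [13, 41, 47, 39, 40, 21, 16, 14, 24]
  13 vs larger child 47 at index 2, swap → [47, 41, 13, 39, 40, 21, 16, 14, 24]
  13 vs larger child 21 at index 5, swap → [47, 41, 21, 39, 40, 13, 16, 14, 24]
extract-max #6 returns 47:
  remove root 47; move last element 24 to root → [24, 41, 21, 39, 40, 13, 16, 14]
  24 vs larger child 41 at index 1, swap → [41, 24, 21, 39, 40, 13, 16, 14]
  24 vs larger child 40 at index 4, swap → [41, 40, 21, 39, 24, 13, 16, 14]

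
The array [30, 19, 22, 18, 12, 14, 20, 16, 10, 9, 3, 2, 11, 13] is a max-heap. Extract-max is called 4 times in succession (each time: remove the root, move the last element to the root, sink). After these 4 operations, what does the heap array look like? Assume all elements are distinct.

[18, 16, 14, 10, 12, 11, 13, 2, 3, 9]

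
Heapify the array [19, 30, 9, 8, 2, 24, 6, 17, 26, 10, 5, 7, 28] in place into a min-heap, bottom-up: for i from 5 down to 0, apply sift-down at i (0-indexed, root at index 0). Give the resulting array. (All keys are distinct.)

[2, 5, 6, 8, 10, 7, 9, 17, 26, 19, 30, 24, 28]

sift down from index 5:
  24 vs smaller child 7 at index 11, swap → [19, 30, 9, 8, 2, 7, 6, 17, 26, 10, 5, 24, 28]
sift down from index 4: already satisfies heap property
sift down from index 3: already satisfies heap property
sift down from index 2:
  9 vs smaller child 6 at index 6, swap → [19, 30, 6, 8, 2, 7, 9, 17, 26, 10, 5, 24, 28]
sift down from index 1:
  30 vs smaller child 2 at index 4, swap → [19, 2, 6, 8, 30, 7, 9, 17, 26, 10, 5, 24, 28]
  30 vs smaller child 5 at index 10, swap → [19, 2, 6, 8, 5, 7, 9, 17, 26, 10, 30, 24, 28]
sift down from index 0:
  19 vs smaller child 2 at index 1, swap → [2, 19, 6, 8, 5, 7, 9, 17, 26, 10, 30, 24, 28]
  19 vs smaller child 5 at index 4, swap → [2, 5, 6, 8, 19, 7, 9, 17, 26, 10, 30, 24, 28]
  19 vs smaller child 10 at index 9, swap → [2, 5, 6, 8, 10, 7, 9, 17, 26, 19, 30, 24, 28]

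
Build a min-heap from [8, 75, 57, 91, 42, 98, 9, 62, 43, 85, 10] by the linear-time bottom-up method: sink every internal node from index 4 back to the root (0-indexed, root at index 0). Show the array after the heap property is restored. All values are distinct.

[8, 10, 9, 43, 42, 98, 57, 62, 91, 85, 75]

sift down from index 4:
  42 vs smaller child 10 at index 10, swap → [8, 75, 57, 91, 10, 98, 9, 62, 43, 85, 42]
sift down from index 3:
  91 vs smaller child 43 at index 8, swap → [8, 75, 57, 43, 10, 98, 9, 62, 91, 85, 42]
sift down from index 2:
  57 vs smaller child 9 at index 6, swap → [8, 75, 9, 43, 10, 98, 57, 62, 91, 85, 42]
sift down from index 1:
  75 vs smaller child 10 at index 4, swap → [8, 10, 9, 43, 75, 98, 57, 62, 91, 85, 42]
  75 vs smaller child 42 at index 10, swap → [8, 10, 9, 43, 42, 98, 57, 62, 91, 85, 75]
sift down from index 0: already satisfies heap property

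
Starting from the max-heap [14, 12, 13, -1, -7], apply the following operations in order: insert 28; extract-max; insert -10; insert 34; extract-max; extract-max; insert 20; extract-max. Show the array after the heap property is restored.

[13, 12, -10, -1, -7]

insert 28:
  append 28 at index 5 → [14, 12, 13, -1, -7, 28]
  28 > parent 13 at index 2, swap → [14, 12, 28, -1, -7, 13]
  28 > parent 14 at index 0, swap → [28, 12, 14, -1, -7, 13]
extract-max → returns 28:
  remove root 28; move last element 13 to root → [13, 12, 14, -1, -7]
  13 vs larger child 14 at index 2, swap → [14, 12, 13, -1, -7]
insert -10:
  append -10 at index 5 → [14, 12, 13, -1, -7, -10] (no swap needed)
insert 34:
  append 34 at index 6 → [14, 12, 13, -1, -7, -10, 34]
  34 > parent 13 at index 2, swap → [14, 12, 34, -1, -7, -10, 13]
  34 > parent 14 at index 0, swap → [34, 12, 14, -1, -7, -10, 13]
extract-max → returns 34:
  remove root 34; move last element 13 to root → [13, 12, 14, -1, -7, -10]
  13 vs larger child 14 at index 2, swap → [14, 12, 13, -1, -7, -10]
extract-max → returns 14:
  remove root 14; move last element -10 to root → [-10, 12, 13, -1, -7]
  -10 vs larger child 13 at index 2, swap → [13, 12, -10, -1, -7]
insert 20:
  append 20 at index 5 → [13, 12, -10, -1, -7, 20]
  20 > parent -10 at index 2, swap → [13, 12, 20, -1, -7, -10]
  20 > parent 13 at index 0, swap → [20, 12, 13, -1, -7, -10]
extract-max → returns 20:
  remove root 20; move last element -10 to root → [-10, 12, 13, -1, -7]
  -10 vs larger child 13 at index 2, swap → [13, 12, -10, -1, -7]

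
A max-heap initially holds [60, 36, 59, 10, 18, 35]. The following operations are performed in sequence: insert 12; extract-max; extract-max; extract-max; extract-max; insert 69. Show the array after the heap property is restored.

[69, 18, 12, 10]

insert 12:
  append 12 at index 6 → [60, 36, 59, 10, 18, 35, 12] (no swap needed)
extract-max → returns 60:
  remove root 60; move last element 12 to root → [12, 36, 59, 10, 18, 35]
  12 vs larger child 59 at index 2, swap → [59, 36, 12, 10, 18, 35]
  12 vs only child 35 at index 5, swap → [59, 36, 35, 10, 18, 12]
extract-max → returns 59:
  remove root 59; move last element 12 to root → [12, 36, 35, 10, 18]
  12 vs larger child 36 at index 1, swap → [36, 12, 35, 10, 18]
  12 vs larger child 18 at index 4, swap → [36, 18, 35, 10, 12]
extract-max → returns 36:
  remove root 36; move last element 12 to root → [12, 18, 35, 10]
  12 vs larger child 35 at index 2, swap → [35, 18, 12, 10]
extract-max → returns 35:
  remove root 35; move last element 10 to root → [10, 18, 12]
  10 vs larger child 18 at index 1, swap → [18, 10, 12]
insert 69:
  append 69 at index 3 → [18, 10, 12, 69]
  69 > parent 10 at index 1, swap → [18, 69, 12, 10]
  69 > parent 18 at index 0, swap → [69, 18, 12, 10]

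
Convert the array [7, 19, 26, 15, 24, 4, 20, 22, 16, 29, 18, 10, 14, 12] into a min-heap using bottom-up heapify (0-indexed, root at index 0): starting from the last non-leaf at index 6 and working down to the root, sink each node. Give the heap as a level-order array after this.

[4, 15, 7, 16, 18, 10, 12, 22, 19, 29, 24, 26, 14, 20]

sift down from index 6:
  20 vs only child 12 at index 13, swap → [7, 19, 26, 15, 24, 4, 12, 22, 16, 29, 18, 10, 14, 20]
sift down from index 5: already satisfies heap property
sift down from index 4:
  24 vs smaller child 18 at index 10, swap → [7, 19, 26, 15, 18, 4, 12, 22, 16, 29, 24, 10, 14, 20]
sift down from index 3: already satisfies heap property
sift down from index 2:
  26 vs smaller child 4 at index 5, swap → [7, 19, 4, 15, 18, 26, 12, 22, 16, 29, 24, 10, 14, 20]
  26 vs smaller child 10 at index 11, swap → [7, 19, 4, 15, 18, 10, 12, 22, 16, 29, 24, 26, 14, 20]
sift down from index 1:
  19 vs smaller child 15 at index 3, swap → [7, 15, 4, 19, 18, 10, 12, 22, 16, 29, 24, 26, 14, 20]
  19 vs smaller child 16 at index 8, swap → [7, 15, 4, 16, 18, 10, 12, 22, 19, 29, 24, 26, 14, 20]
sift down from index 0:
  7 vs smaller child 4 at index 2, swap → [4, 15, 7, 16, 18, 10, 12, 22, 19, 29, 24, 26, 14, 20]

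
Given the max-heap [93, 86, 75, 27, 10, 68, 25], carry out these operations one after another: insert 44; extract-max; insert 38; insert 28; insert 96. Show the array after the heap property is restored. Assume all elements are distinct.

[96, 86, 75, 38, 44, 68, 25, 27, 28, 10]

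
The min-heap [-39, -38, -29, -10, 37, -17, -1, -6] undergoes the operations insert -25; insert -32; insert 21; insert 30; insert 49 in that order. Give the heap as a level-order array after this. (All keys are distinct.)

[-39, -38, -29, -25, -32, -17, -1, -6, -10, 37, 21, 30, 49]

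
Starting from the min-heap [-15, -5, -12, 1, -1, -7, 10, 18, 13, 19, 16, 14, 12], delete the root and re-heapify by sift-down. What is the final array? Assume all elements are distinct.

[-12, -5, -7, 1, -1, 12, 10, 18, 13, 19, 16, 14]

remove root -15; move last element 12 to root → [12, -5, -12, 1, -1, -7, 10, 18, 13, 19, 16, 14]
12 vs smaller child -12 at index 2, swap → [-12, -5, 12, 1, -1, -7, 10, 18, 13, 19, 16, 14]
12 vs smaller child -7 at index 5, swap → [-12, -5, -7, 1, -1, 12, 10, 18, 13, 19, 16, 14]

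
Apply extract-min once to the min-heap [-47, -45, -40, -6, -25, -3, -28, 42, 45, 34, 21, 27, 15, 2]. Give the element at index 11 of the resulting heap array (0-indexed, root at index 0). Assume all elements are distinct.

remove root -47; move last element 2 to root → [2, -45, -40, -6, -25, -3, -28, 42, 45, 34, 21, 27, 15]
2 vs smaller child -45 at index 1, swap → [-45, 2, -40, -6, -25, -3, -28, 42, 45, 34, 21, 27, 15]
2 vs smaller child -25 at index 4, swap → [-45, -25, -40, -6, 2, -3, -28, 42, 45, 34, 21, 27, 15]
resulting array: [-45, -25, -40, -6, 2, -3, -28, 42, 45, 34, 21, 27, 15]

27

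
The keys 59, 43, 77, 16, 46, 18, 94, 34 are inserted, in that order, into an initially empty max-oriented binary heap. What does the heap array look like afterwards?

Insert 59:
  append 59 at index 0 → [59] (no swap needed)
Insert 43:
  append 43 at index 1 → [59, 43] (no swap needed)
Insert 77:
  append 77 at index 2 → [59, 43, 77]
  77 > parent 59 at index 0, swap → [77, 43, 59]
Insert 16:
  append 16 at index 3 → [77, 43, 59, 16] (no swap needed)
Insert 46:
  append 46 at index 4 → [77, 43, 59, 16, 46]
  46 > parent 43 at index 1, swap → [77, 46, 59, 16, 43]
Insert 18:
  append 18 at index 5 → [77, 46, 59, 16, 43, 18] (no swap needed)
Insert 94:
  append 94 at index 6 → [77, 46, 59, 16, 43, 18, 94]
  94 > parent 59 at index 2, swap → [77, 46, 94, 16, 43, 18, 59]
  94 > parent 77 at index 0, swap → [94, 46, 77, 16, 43, 18, 59]
Insert 34:
  append 34 at index 7 → [94, 46, 77, 16, 43, 18, 59, 34]
  34 > parent 16 at index 3, swap → [94, 46, 77, 34, 43, 18, 59, 16]

[94, 46, 77, 34, 43, 18, 59, 16]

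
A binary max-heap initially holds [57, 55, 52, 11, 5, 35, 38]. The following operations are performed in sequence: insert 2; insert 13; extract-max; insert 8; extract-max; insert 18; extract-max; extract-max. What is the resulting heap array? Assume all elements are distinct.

insert 2:
  append 2 at index 7 → [57, 55, 52, 11, 5, 35, 38, 2] (no swap needed)
insert 13:
  append 13 at index 8 → [57, 55, 52, 11, 5, 35, 38, 2, 13]
  13 > parent 11 at index 3, swap → [57, 55, 52, 13, 5, 35, 38, 2, 11]
extract-max → returns 57:
  remove root 57; move last element 11 to root → [11, 55, 52, 13, 5, 35, 38, 2]
  11 vs larger child 55 at index 1, swap → [55, 11, 52, 13, 5, 35, 38, 2]
  11 vs larger child 13 at index 3, swap → [55, 13, 52, 11, 5, 35, 38, 2]
insert 8:
  append 8 at index 8 → [55, 13, 52, 11, 5, 35, 38, 2, 8] (no swap needed)
extract-max → returns 55:
  remove root 55; move last element 8 to root → [8, 13, 52, 11, 5, 35, 38, 2]
  8 vs larger child 52 at index 2, swap → [52, 13, 8, 11, 5, 35, 38, 2]
  8 vs larger child 38 at index 6, swap → [52, 13, 38, 11, 5, 35, 8, 2]
insert 18:
  append 18 at index 8 → [52, 13, 38, 11, 5, 35, 8, 2, 18]
  18 > parent 11 at index 3, swap → [52, 13, 38, 18, 5, 35, 8, 2, 11]
  18 > parent 13 at index 1, swap → [52, 18, 38, 13, 5, 35, 8, 2, 11]
extract-max → returns 52:
  remove root 52; move last element 11 to root → [11, 18, 38, 13, 5, 35, 8, 2]
  11 vs larger child 38 at index 2, swap → [38, 18, 11, 13, 5, 35, 8, 2]
  11 vs larger child 35 at index 5, swap → [38, 18, 35, 13, 5, 11, 8, 2]
extract-max → returns 38:
  remove root 38; move last element 2 to root → [2, 18, 35, 13, 5, 11, 8]
  2 vs larger child 35 at index 2, swap → [35, 18, 2, 13, 5, 11, 8]
  2 vs larger child 11 at index 5, swap → [35, 18, 11, 13, 5, 2, 8]

[35, 18, 11, 13, 5, 2, 8]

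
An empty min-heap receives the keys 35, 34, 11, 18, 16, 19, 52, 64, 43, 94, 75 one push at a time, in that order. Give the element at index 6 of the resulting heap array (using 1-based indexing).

34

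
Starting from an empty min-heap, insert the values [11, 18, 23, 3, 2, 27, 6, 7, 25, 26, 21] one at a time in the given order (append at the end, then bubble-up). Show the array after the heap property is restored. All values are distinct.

Insert 11:
  append 11 at index 0 → [11] (no swap needed)
Insert 18:
  append 18 at index 1 → [11, 18] (no swap needed)
Insert 23:
  append 23 at index 2 → [11, 18, 23] (no swap needed)
Insert 3:
  append 3 at index 3 → [11, 18, 23, 3]
  3 < parent 18 at index 1, swap → [11, 3, 23, 18]
  3 < parent 11 at index 0, swap → [3, 11, 23, 18]
Insert 2:
  append 2 at index 4 → [3, 11, 23, 18, 2]
  2 < parent 11 at index 1, swap → [3, 2, 23, 18, 11]
  2 < parent 3 at index 0, swap → [2, 3, 23, 18, 11]
Insert 27:
  append 27 at index 5 → [2, 3, 23, 18, 11, 27] (no swap needed)
Insert 6:
  append 6 at index 6 → [2, 3, 23, 18, 11, 27, 6]
  6 < parent 23 at index 2, swap → [2, 3, 6, 18, 11, 27, 23]
Insert 7:
  append 7 at index 7 → [2, 3, 6, 18, 11, 27, 23, 7]
  7 < parent 18 at index 3, swap → [2, 3, 6, 7, 11, 27, 23, 18]
Insert 25:
  append 25 at index 8 → [2, 3, 6, 7, 11, 27, 23, 18, 25] (no swap needed)
Insert 26:
  append 26 at index 9 → [2, 3, 6, 7, 11, 27, 23, 18, 25, 26] (no swap needed)
Insert 21:
  append 21 at index 10 → [2, 3, 6, 7, 11, 27, 23, 18, 25, 26, 21] (no swap needed)

[2, 3, 6, 7, 11, 27, 23, 18, 25, 26, 21]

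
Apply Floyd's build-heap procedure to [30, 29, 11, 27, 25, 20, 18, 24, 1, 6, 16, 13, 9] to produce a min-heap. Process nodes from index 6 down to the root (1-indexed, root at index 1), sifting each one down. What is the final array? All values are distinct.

sift down from index 6:
  20 vs smaller child 9 at index 13, swap → [30, 29, 11, 27, 25, 9, 18, 24, 1, 6, 16, 13, 20]
sift down from index 5:
  25 vs smaller child 6 at index 10, swap → [30, 29, 11, 27, 6, 9, 18, 24, 1, 25, 16, 13, 20]
sift down from index 4:
  27 vs smaller child 1 at index 9, swap → [30, 29, 11, 1, 6, 9, 18, 24, 27, 25, 16, 13, 20]
sift down from index 3:
  11 vs smaller child 9 at index 6, swap → [30, 29, 9, 1, 6, 11, 18, 24, 27, 25, 16, 13, 20]
sift down from index 2:
  29 vs smaller child 1 at index 4, swap → [30, 1, 9, 29, 6, 11, 18, 24, 27, 25, 16, 13, 20]
  29 vs smaller child 24 at index 8, swap → [30, 1, 9, 24, 6, 11, 18, 29, 27, 25, 16, 13, 20]
sift down from index 1:
  30 vs smaller child 1 at index 2, swap → [1, 30, 9, 24, 6, 11, 18, 29, 27, 25, 16, 13, 20]
  30 vs smaller child 6 at index 5, swap → [1, 6, 9, 24, 30, 11, 18, 29, 27, 25, 16, 13, 20]
  30 vs smaller child 16 at index 11, swap → [1, 6, 9, 24, 16, 11, 18, 29, 27, 25, 30, 13, 20]

[1, 6, 9, 24, 16, 11, 18, 29, 27, 25, 30, 13, 20]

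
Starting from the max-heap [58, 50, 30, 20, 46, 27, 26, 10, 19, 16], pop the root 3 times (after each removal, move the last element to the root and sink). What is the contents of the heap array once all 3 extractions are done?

[30, 20, 27, 19, 16, 10, 26]

extract-max #1 returns 58:
  remove root 58; move last element 16 to root → [16, 50, 30, 20, 46, 27, 26, 10, 19]
  16 vs larger child 50 at index 1, swap → [50, 16, 30, 20, 46, 27, 26, 10, 19]
  16 vs larger child 46 at index 4, swap → [50, 46, 30, 20, 16, 27, 26, 10, 19]
extract-max #2 returns 50:
  remove root 50; move last element 19 to root → [19, 46, 30, 20, 16, 27, 26, 10]
  19 vs larger child 46 at index 1, swap → [46, 19, 30, 20, 16, 27, 26, 10]
  19 vs larger child 20 at index 3, swap → [46, 20, 30, 19, 16, 27, 26, 10]
extract-max #3 returns 46:
  remove root 46; move last element 10 to root → [10, 20, 30, 19, 16, 27, 26]
  10 vs larger child 30 at index 2, swap → [30, 20, 10, 19, 16, 27, 26]
  10 vs larger child 27 at index 5, swap → [30, 20, 27, 19, 16, 10, 26]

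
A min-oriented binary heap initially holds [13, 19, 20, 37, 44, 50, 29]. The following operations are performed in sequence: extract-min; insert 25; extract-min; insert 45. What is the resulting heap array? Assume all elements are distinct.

[20, 29, 25, 37, 44, 50, 45]

extract-min → returns 13:
  remove root 13; move last element 29 to root → [29, 19, 20, 37, 44, 50]
  29 vs smaller child 19 at index 1, swap → [19, 29, 20, 37, 44, 50]
insert 25:
  append 25 at index 6 → [19, 29, 20, 37, 44, 50, 25] (no swap needed)
extract-min → returns 19:
  remove root 19; move last element 25 to root → [25, 29, 20, 37, 44, 50]
  25 vs smaller child 20 at index 2, swap → [20, 29, 25, 37, 44, 50]
insert 45:
  append 45 at index 6 → [20, 29, 25, 37, 44, 50, 45] (no swap needed)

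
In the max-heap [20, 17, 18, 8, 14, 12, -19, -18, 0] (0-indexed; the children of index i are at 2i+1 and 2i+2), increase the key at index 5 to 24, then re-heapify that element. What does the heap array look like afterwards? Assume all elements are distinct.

set index 5 from 12 to 24 → [20, 17, 18, 8, 14, 24, -19, -18, 0]
24 > parent 18 at index 2, swap → [20, 17, 24, 8, 14, 18, -19, -18, 0]
24 > parent 20 at index 0, swap → [24, 17, 20, 8, 14, 18, -19, -18, 0]

[24, 17, 20, 8, 14, 18, -19, -18, 0]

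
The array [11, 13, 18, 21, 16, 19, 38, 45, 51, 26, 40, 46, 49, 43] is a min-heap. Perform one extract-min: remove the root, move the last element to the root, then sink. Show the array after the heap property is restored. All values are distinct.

[13, 16, 18, 21, 26, 19, 38, 45, 51, 43, 40, 46, 49]

remove root 11; move last element 43 to root → [43, 13, 18, 21, 16, 19, 38, 45, 51, 26, 40, 46, 49]
43 vs smaller child 13 at index 1, swap → [13, 43, 18, 21, 16, 19, 38, 45, 51, 26, 40, 46, 49]
43 vs smaller child 16 at index 4, swap → [13, 16, 18, 21, 43, 19, 38, 45, 51, 26, 40, 46, 49]
43 vs smaller child 26 at index 9, swap → [13, 16, 18, 21, 26, 19, 38, 45, 51, 43, 40, 46, 49]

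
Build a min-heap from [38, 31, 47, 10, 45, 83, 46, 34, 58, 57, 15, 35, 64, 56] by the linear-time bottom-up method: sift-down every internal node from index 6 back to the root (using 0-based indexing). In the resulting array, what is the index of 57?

sift down from index 6: already satisfies heap property
sift down from index 5:
  83 vs smaller child 35 at index 11, swap → [38, 31, 47, 10, 45, 35, 46, 34, 58, 57, 15, 83, 64, 56]
sift down from index 4:
  45 vs smaller child 15 at index 10, swap → [38, 31, 47, 10, 15, 35, 46, 34, 58, 57, 45, 83, 64, 56]
sift down from index 3: already satisfies heap property
sift down from index 2:
  47 vs smaller child 35 at index 5, swap → [38, 31, 35, 10, 15, 47, 46, 34, 58, 57, 45, 83, 64, 56]
sift down from index 1:
  31 vs smaller child 10 at index 3, swap → [38, 10, 35, 31, 15, 47, 46, 34, 58, 57, 45, 83, 64, 56]
sift down from index 0:
  38 vs smaller child 10 at index 1, swap → [10, 38, 35, 31, 15, 47, 46, 34, 58, 57, 45, 83, 64, 56]
  38 vs smaller child 15 at index 4, swap → [10, 15, 35, 31, 38, 47, 46, 34, 58, 57, 45, 83, 64, 56]
resulting array: [10, 15, 35, 31, 38, 47, 46, 34, 58, 57, 45, 83, 64, 56]

9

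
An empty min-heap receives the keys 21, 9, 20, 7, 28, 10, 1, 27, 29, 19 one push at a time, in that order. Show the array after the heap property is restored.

[1, 9, 7, 21, 19, 20, 10, 27, 29, 28]

Insert 21:
  append 21 at index 0 → [21] (no swap needed)
Insert 9:
  append 9 at index 1 → [21, 9]
  9 < parent 21 at index 0, swap → [9, 21]
Insert 20:
  append 20 at index 2 → [9, 21, 20] (no swap needed)
Insert 7:
  append 7 at index 3 → [9, 21, 20, 7]
  7 < parent 21 at index 1, swap → [9, 7, 20, 21]
  7 < parent 9 at index 0, swap → [7, 9, 20, 21]
Insert 28:
  append 28 at index 4 → [7, 9, 20, 21, 28] (no swap needed)
Insert 10:
  append 10 at index 5 → [7, 9, 20, 21, 28, 10]
  10 < parent 20 at index 2, swap → [7, 9, 10, 21, 28, 20]
Insert 1:
  append 1 at index 6 → [7, 9, 10, 21, 28, 20, 1]
  1 < parent 10 at index 2, swap → [7, 9, 1, 21, 28, 20, 10]
  1 < parent 7 at index 0, swap → [1, 9, 7, 21, 28, 20, 10]
Insert 27:
  append 27 at index 7 → [1, 9, 7, 21, 28, 20, 10, 27] (no swap needed)
Insert 29:
  append 29 at index 8 → [1, 9, 7, 21, 28, 20, 10, 27, 29] (no swap needed)
Insert 19:
  append 19 at index 9 → [1, 9, 7, 21, 28, 20, 10, 27, 29, 19]
  19 < parent 28 at index 4, swap → [1, 9, 7, 21, 19, 20, 10, 27, 29, 28]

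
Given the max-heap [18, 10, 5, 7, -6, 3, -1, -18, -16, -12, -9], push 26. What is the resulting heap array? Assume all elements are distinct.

append 26 at index 11 → [18, 10, 5, 7, -6, 3, -1, -18, -16, -12, -9, 26]
26 > parent 3 at index 5, swap → [18, 10, 5, 7, -6, 26, -1, -18, -16, -12, -9, 3]
26 > parent 5 at index 2, swap → [18, 10, 26, 7, -6, 5, -1, -18, -16, -12, -9, 3]
26 > parent 18 at index 0, swap → [26, 10, 18, 7, -6, 5, -1, -18, -16, -12, -9, 3]

[26, 10, 18, 7, -6, 5, -1, -18, -16, -12, -9, 3]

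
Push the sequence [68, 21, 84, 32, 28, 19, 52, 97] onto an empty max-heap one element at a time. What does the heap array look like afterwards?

Insert 68:
  append 68 at index 0 → [68] (no swap needed)
Insert 21:
  append 21 at index 1 → [68, 21] (no swap needed)
Insert 84:
  append 84 at index 2 → [68, 21, 84]
  84 > parent 68 at index 0, swap → [84, 21, 68]
Insert 32:
  append 32 at index 3 → [84, 21, 68, 32]
  32 > parent 21 at index 1, swap → [84, 32, 68, 21]
Insert 28:
  append 28 at index 4 → [84, 32, 68, 21, 28] (no swap needed)
Insert 19:
  append 19 at index 5 → [84, 32, 68, 21, 28, 19] (no swap needed)
Insert 52:
  append 52 at index 6 → [84, 32, 68, 21, 28, 19, 52] (no swap needed)
Insert 97:
  append 97 at index 7 → [84, 32, 68, 21, 28, 19, 52, 97]
  97 > parent 21 at index 3, swap → [84, 32, 68, 97, 28, 19, 52, 21]
  97 > parent 32 at index 1, swap → [84, 97, 68, 32, 28, 19, 52, 21]
  97 > parent 84 at index 0, swap → [97, 84, 68, 32, 28, 19, 52, 21]

[97, 84, 68, 32, 28, 19, 52, 21]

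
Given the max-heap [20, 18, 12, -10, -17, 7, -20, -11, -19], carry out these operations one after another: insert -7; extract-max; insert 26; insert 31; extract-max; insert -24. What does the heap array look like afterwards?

insert -7:
  append -7 at index 9 → [20, 18, 12, -10, -17, 7, -20, -11, -19, -7]
  -7 > parent -17 at index 4, swap → [20, 18, 12, -10, -7, 7, -20, -11, -19, -17]
extract-max → returns 20:
  remove root 20; move last element -17 to root → [-17, 18, 12, -10, -7, 7, -20, -11, -19]
  -17 vs larger child 18 at index 1, swap → [18, -17, 12, -10, -7, 7, -20, -11, -19]
  -17 vs larger child -7 at index 4, swap → [18, -7, 12, -10, -17, 7, -20, -11, -19]
insert 26:
  append 26 at index 9 → [18, -7, 12, -10, -17, 7, -20, -11, -19, 26]
  26 > parent -17 at index 4, swap → [18, -7, 12, -10, 26, 7, -20, -11, -19, -17]
  26 > parent -7 at index 1, swap → [18, 26, 12, -10, -7, 7, -20, -11, -19, -17]
  26 > parent 18 at index 0, swap → [26, 18, 12, -10, -7, 7, -20, -11, -19, -17]
insert 31:
  append 31 at index 10 → [26, 18, 12, -10, -7, 7, -20, -11, -19, -17, 31]
  31 > parent -7 at index 4, swap → [26, 18, 12, -10, 31, 7, -20, -11, -19, -17, -7]
  31 > parent 18 at index 1, swap → [26, 31, 12, -10, 18, 7, -20, -11, -19, -17, -7]
  31 > parent 26 at index 0, swap → [31, 26, 12, -10, 18, 7, -20, -11, -19, -17, -7]
extract-max → returns 31:
  remove root 31; move last element -7 to root → [-7, 26, 12, -10, 18, 7, -20, -11, -19, -17]
  -7 vs larger child 26 at index 1, swap → [26, -7, 12, -10, 18, 7, -20, -11, -19, -17]
  -7 vs larger child 18 at index 4, swap → [26, 18, 12, -10, -7, 7, -20, -11, -19, -17]
insert -24:
  append -24 at index 10 → [26, 18, 12, -10, -7, 7, -20, -11, -19, -17, -24] (no swap needed)

[26, 18, 12, -10, -7, 7, -20, -11, -19, -17, -24]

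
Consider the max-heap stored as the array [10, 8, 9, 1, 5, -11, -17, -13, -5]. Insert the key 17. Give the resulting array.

[17, 10, 9, 1, 8, -11, -17, -13, -5, 5]

append 17 at index 9 → [10, 8, 9, 1, 5, -11, -17, -13, -5, 17]
17 > parent 5 at index 4, swap → [10, 8, 9, 1, 17, -11, -17, -13, -5, 5]
17 > parent 8 at index 1, swap → [10, 17, 9, 1, 8, -11, -17, -13, -5, 5]
17 > parent 10 at index 0, swap → [17, 10, 9, 1, 8, -11, -17, -13, -5, 5]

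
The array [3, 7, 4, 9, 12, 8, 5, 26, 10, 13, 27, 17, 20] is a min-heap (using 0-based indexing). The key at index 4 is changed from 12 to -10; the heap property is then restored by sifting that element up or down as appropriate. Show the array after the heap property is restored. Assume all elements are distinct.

set index 4 from 12 to -10 → [3, 7, 4, 9, -10, 8, 5, 26, 10, 13, 27, 17, 20]
-10 < parent 7 at index 1, swap → [3, -10, 4, 9, 7, 8, 5, 26, 10, 13, 27, 17, 20]
-10 < parent 3 at index 0, swap → [-10, 3, 4, 9, 7, 8, 5, 26, 10, 13, 27, 17, 20]

[-10, 3, 4, 9, 7, 8, 5, 26, 10, 13, 27, 17, 20]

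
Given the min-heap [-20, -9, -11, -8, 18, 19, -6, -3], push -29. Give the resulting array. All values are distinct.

[-29, -20, -11, -9, 18, 19, -6, -3, -8]

append -29 at index 8 → [-20, -9, -11, -8, 18, 19, -6, -3, -29]
-29 < parent -8 at index 3, swap → [-20, -9, -11, -29, 18, 19, -6, -3, -8]
-29 < parent -9 at index 1, swap → [-20, -29, -11, -9, 18, 19, -6, -3, -8]
-29 < parent -20 at index 0, swap → [-29, -20, -11, -9, 18, 19, -6, -3, -8]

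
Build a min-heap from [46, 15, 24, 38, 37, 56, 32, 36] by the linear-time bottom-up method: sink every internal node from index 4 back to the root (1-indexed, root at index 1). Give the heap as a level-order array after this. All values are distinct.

sift down from index 4:
  38 vs only child 36 at index 8, swap → [46, 15, 24, 36, 37, 56, 32, 38]
sift down from index 3: already satisfies heap property
sift down from index 2: already satisfies heap property
sift down from index 1:
  46 vs smaller child 15 at index 2, swap → [15, 46, 24, 36, 37, 56, 32, 38]
  46 vs smaller child 36 at index 4, swap → [15, 36, 24, 46, 37, 56, 32, 38]
  46 vs only child 38 at index 8, swap → [15, 36, 24, 38, 37, 56, 32, 46]

[15, 36, 24, 38, 37, 56, 32, 46]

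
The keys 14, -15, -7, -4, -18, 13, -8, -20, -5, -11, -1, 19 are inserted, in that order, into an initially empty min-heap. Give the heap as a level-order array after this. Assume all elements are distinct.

[-20, -18, -8, -15, -11, 13, -7, 14, -5, -4, -1, 19]

Insert 14:
  append 14 at index 0 → [14] (no swap needed)
Insert -15:
  append -15 at index 1 → [14, -15]
  -15 < parent 14 at index 0, swap → [-15, 14]
Insert -7:
  append -7 at index 2 → [-15, 14, -7] (no swap needed)
Insert -4:
  append -4 at index 3 → [-15, 14, -7, -4]
  -4 < parent 14 at index 1, swap → [-15, -4, -7, 14]
Insert -18:
  append -18 at index 4 → [-15, -4, -7, 14, -18]
  -18 < parent -4 at index 1, swap → [-15, -18, -7, 14, -4]
  -18 < parent -15 at index 0, swap → [-18, -15, -7, 14, -4]
Insert 13:
  append 13 at index 5 → [-18, -15, -7, 14, -4, 13] (no swap needed)
Insert -8:
  append -8 at index 6 → [-18, -15, -7, 14, -4, 13, -8]
  -8 < parent -7 at index 2, swap → [-18, -15, -8, 14, -4, 13, -7]
Insert -20:
  append -20 at index 7 → [-18, -15, -8, 14, -4, 13, -7, -20]
  -20 < parent 14 at index 3, swap → [-18, -15, -8, -20, -4, 13, -7, 14]
  -20 < parent -15 at index 1, swap → [-18, -20, -8, -15, -4, 13, -7, 14]
  -20 < parent -18 at index 0, swap → [-20, -18, -8, -15, -4, 13, -7, 14]
Insert -5:
  append -5 at index 8 → [-20, -18, -8, -15, -4, 13, -7, 14, -5] (no swap needed)
Insert -11:
  append -11 at index 9 → [-20, -18, -8, -15, -4, 13, -7, 14, -5, -11]
  -11 < parent -4 at index 4, swap → [-20, -18, -8, -15, -11, 13, -7, 14, -5, -4]
Insert -1:
  append -1 at index 10 → [-20, -18, -8, -15, -11, 13, -7, 14, -5, -4, -1] (no swap needed)
Insert 19:
  append 19 at index 11 → [-20, -18, -8, -15, -11, 13, -7, 14, -5, -4, -1, 19] (no swap needed)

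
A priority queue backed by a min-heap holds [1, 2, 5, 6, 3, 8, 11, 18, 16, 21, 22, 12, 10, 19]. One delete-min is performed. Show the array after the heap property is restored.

[2, 3, 5, 6, 19, 8, 11, 18, 16, 21, 22, 12, 10]

remove root 1; move last element 19 to root → [19, 2, 5, 6, 3, 8, 11, 18, 16, 21, 22, 12, 10]
19 vs smaller child 2 at index 1, swap → [2, 19, 5, 6, 3, 8, 11, 18, 16, 21, 22, 12, 10]
19 vs smaller child 3 at index 4, swap → [2, 3, 5, 6, 19, 8, 11, 18, 16, 21, 22, 12, 10]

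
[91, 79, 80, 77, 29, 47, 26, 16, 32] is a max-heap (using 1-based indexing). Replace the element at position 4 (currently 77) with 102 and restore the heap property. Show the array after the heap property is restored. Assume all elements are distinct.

set index 4 from 77 to 102 → [91, 79, 80, 102, 29, 47, 26, 16, 32]
102 > parent 79 at index 2, swap → [91, 102, 80, 79, 29, 47, 26, 16, 32]
102 > parent 91 at index 1, swap → [102, 91, 80, 79, 29, 47, 26, 16, 32]

[102, 91, 80, 79, 29, 47, 26, 16, 32]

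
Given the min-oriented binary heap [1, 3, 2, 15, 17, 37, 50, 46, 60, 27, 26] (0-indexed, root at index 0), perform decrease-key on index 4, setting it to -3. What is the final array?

[-3, 1, 2, 15, 3, 37, 50, 46, 60, 27, 26]

set index 4 from 17 to -3 → [1, 3, 2, 15, -3, 37, 50, 46, 60, 27, 26]
-3 < parent 3 at index 1, swap → [1, -3, 2, 15, 3, 37, 50, 46, 60, 27, 26]
-3 < parent 1 at index 0, swap → [-3, 1, 2, 15, 3, 37, 50, 46, 60, 27, 26]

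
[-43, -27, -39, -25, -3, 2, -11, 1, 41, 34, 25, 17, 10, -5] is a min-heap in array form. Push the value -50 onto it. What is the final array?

[-50, -27, -43, -25, -3, 2, -39, 1, 41, 34, 25, 17, 10, -5, -11]

append -50 at index 14 → [-43, -27, -39, -25, -3, 2, -11, 1, 41, 34, 25, 17, 10, -5, -50]
-50 < parent -11 at index 6, swap → [-43, -27, -39, -25, -3, 2, -50, 1, 41, 34, 25, 17, 10, -5, -11]
-50 < parent -39 at index 2, swap → [-43, -27, -50, -25, -3, 2, -39, 1, 41, 34, 25, 17, 10, -5, -11]
-50 < parent -43 at index 0, swap → [-50, -27, -43, -25, -3, 2, -39, 1, 41, 34, 25, 17, 10, -5, -11]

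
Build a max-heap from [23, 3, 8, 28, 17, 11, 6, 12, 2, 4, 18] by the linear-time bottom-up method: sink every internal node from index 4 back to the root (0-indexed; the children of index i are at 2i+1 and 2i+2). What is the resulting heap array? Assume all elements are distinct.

sift down from index 4:
  17 vs larger child 18 at index 10, swap → [23, 3, 8, 28, 18, 11, 6, 12, 2, 4, 17]
sift down from index 3: already satisfies heap property
sift down from index 2:
  8 vs larger child 11 at index 5, swap → [23, 3, 11, 28, 18, 8, 6, 12, 2, 4, 17]
sift down from index 1:
  3 vs larger child 28 at index 3, swap → [23, 28, 11, 3, 18, 8, 6, 12, 2, 4, 17]
  3 vs larger child 12 at index 7, swap → [23, 28, 11, 12, 18, 8, 6, 3, 2, 4, 17]
sift down from index 0:
  23 vs larger child 28 at index 1, swap → [28, 23, 11, 12, 18, 8, 6, 3, 2, 4, 17]

[28, 23, 11, 12, 18, 8, 6, 3, 2, 4, 17]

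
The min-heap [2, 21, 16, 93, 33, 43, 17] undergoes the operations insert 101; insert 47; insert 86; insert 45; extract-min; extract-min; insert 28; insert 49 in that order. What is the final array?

insert 101:
  append 101 at index 7 → [2, 21, 16, 93, 33, 43, 17, 101] (no swap needed)
insert 47:
  append 47 at index 8 → [2, 21, 16, 93, 33, 43, 17, 101, 47]
  47 < parent 93 at index 3, swap → [2, 21, 16, 47, 33, 43, 17, 101, 93]
insert 86:
  append 86 at index 9 → [2, 21, 16, 47, 33, 43, 17, 101, 93, 86] (no swap needed)
insert 45:
  append 45 at index 10 → [2, 21, 16, 47, 33, 43, 17, 101, 93, 86, 45] (no swap needed)
extract-min → returns 2:
  remove root 2; move last element 45 to root → [45, 21, 16, 47, 33, 43, 17, 101, 93, 86]
  45 vs smaller child 16 at index 2, swap → [16, 21, 45, 47, 33, 43, 17, 101, 93, 86]
  45 vs smaller child 17 at index 6, swap → [16, 21, 17, 47, 33, 43, 45, 101, 93, 86]
extract-min → returns 16:
  remove root 16; move last element 86 to root → [86, 21, 17, 47, 33, 43, 45, 101, 93]
  86 vs smaller child 17 at index 2, swap → [17, 21, 86, 47, 33, 43, 45, 101, 93]
  86 vs smaller child 43 at index 5, swap → [17, 21, 43, 47, 33, 86, 45, 101, 93]
insert 28:
  append 28 at index 9 → [17, 21, 43, 47, 33, 86, 45, 101, 93, 28]
  28 < parent 33 at index 4, swap → [17, 21, 43, 47, 28, 86, 45, 101, 93, 33]
insert 49:
  append 49 at index 10 → [17, 21, 43, 47, 28, 86, 45, 101, 93, 33, 49] (no swap needed)

[17, 21, 43, 47, 28, 86, 45, 101, 93, 33, 49]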